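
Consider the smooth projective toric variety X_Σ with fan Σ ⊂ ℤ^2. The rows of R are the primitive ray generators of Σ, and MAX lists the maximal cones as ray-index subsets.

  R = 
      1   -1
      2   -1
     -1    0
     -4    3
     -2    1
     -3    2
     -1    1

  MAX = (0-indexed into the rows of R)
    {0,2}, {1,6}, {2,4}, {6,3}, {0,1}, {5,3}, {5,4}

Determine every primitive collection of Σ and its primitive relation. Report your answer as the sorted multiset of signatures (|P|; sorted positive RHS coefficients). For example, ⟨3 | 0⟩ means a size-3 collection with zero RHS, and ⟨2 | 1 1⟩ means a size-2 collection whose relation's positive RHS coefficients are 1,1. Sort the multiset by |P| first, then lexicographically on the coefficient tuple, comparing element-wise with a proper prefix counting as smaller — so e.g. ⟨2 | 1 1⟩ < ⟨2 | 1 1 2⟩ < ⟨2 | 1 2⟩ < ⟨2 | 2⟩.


14 minimal non-faces of Δ(Σ) (on 7 rays):

  P = {0,6}:  v_{0} + v_{6} = 0  ⇒ sig = ⟨2 | 0⟩
  P = {1,4}:  v_{1} + v_{4} = 0  ⇒ sig = ⟨2 | 0⟩
  P = {0,3}:  v_{0} + v_{3} = v_{5}  ⇒ sig = ⟨2 | 1⟩
  P = {0,4}:  v_{0} + v_{4} = v_{2}  ⇒ sig = ⟨2 | 1⟩
  P = {0,5}:  v_{0} + v_{5} = v_{4}  ⇒ sig = ⟨2 | 1⟩
  P = {1,2}:  v_{1} + v_{2} = v_{0}  ⇒ sig = ⟨2 | 1⟩
  P = {1,5}:  v_{1} + v_{5} = v_{6}  ⇒ sig = ⟨2 | 1⟩
  P = {2,6}:  v_{2} + v_{6} = v_{4}  ⇒ sig = ⟨2 | 1⟩
  P = {4,6}:  v_{4} + v_{6} = v_{5}  ⇒ sig = ⟨2 | 1⟩
  P = {5,6}:  v_{5} + v_{6} = v_{3}  ⇒ sig = ⟨2 | 1⟩
  P = {2,3}:  v_{2} + v_{3} = v_{4} + v_{5}  ⇒ sig = ⟨2 | 1 1⟩
  P = {1,3}:  v_{1} + v_{3} = 2·v_{6}  ⇒ sig = ⟨2 | 2⟩
  P = {2,5}:  v_{2} + v_{5} = 2·v_{4}  ⇒ sig = ⟨2 | 2⟩
  P = {3,4}:  v_{3} + v_{4} = 2·v_{5}  ⇒ sig = ⟨2 | 2⟩

so the primitive-relation signature multiset is
[⟨2 | 0⟩, ⟨2 | 0⟩, ⟨2 | 1⟩, ⟨2 | 1⟩, ⟨2 | 1⟩, ⟨2 | 1⟩, ⟨2 | 1⟩, ⟨2 | 1⟩, ⟨2 | 1⟩, ⟨2 | 1⟩, ⟨2 | 1 1⟩, ⟨2 | 2⟩, ⟨2 | 2⟩, ⟨2 | 2⟩]


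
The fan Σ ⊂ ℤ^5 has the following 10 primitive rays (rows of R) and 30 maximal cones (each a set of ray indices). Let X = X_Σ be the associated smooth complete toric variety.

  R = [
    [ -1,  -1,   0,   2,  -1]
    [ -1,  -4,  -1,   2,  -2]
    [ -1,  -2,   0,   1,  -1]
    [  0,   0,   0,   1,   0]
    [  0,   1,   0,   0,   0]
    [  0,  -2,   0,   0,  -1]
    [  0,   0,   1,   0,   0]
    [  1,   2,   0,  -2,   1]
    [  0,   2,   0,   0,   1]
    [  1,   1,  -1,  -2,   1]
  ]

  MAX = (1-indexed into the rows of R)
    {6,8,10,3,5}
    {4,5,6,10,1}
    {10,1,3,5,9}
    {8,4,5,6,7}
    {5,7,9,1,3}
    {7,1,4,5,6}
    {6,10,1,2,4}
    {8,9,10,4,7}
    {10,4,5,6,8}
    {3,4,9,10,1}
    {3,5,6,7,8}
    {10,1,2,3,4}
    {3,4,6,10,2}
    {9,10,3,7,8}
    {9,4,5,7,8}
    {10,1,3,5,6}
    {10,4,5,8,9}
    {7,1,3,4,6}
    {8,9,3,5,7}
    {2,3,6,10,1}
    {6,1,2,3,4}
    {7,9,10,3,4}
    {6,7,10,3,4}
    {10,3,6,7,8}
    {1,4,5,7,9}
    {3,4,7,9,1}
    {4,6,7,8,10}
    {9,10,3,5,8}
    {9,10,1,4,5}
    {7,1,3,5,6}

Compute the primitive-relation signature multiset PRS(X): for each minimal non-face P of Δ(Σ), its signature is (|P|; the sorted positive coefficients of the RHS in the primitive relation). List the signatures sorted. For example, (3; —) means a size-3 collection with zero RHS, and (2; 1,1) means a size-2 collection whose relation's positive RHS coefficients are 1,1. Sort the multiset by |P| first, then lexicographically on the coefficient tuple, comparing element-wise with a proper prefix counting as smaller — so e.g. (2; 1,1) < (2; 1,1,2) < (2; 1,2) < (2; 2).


11 minimal non-faces of Δ(Σ) (on 10 rays):

  {6,9}:  v_{6} + v_{9} = 0  ⟹  sig = (2; —)
  {1,8}:  v_{1} + v_{8} = v_{5}  ⟹  sig = (2; 1)
  {2,7}:  v_{2} + v_{7} = v_{3} + v_{4} + v_{6}  ⟹  sig = (2; 1,1,1)
  {2,8}:  v_{2} + v_{8} = v_{1} + v_{6} + v_{10}  ⟹  sig = (2; 1,1,1)
  {2,9}:  v_{2} + v_{9} = v_{1} + v_{3} + v_{4} + v_{10}  ⟹  sig = (2; 1,1,1,1)
  {2,5}:  v_{2} + v_{5} = 2·v_{1} + v_{6} + v_{10}  ⟹  sig = (2; 1,1,2)
  {1,7,10}:  v_{1} + v_{7} + v_{10} = 0  ⟹  sig = (3; —)
  {3,4,8}:  v_{3} + v_{4} + v_{8} = 0  ⟹  sig = (3; —)
  {3,4,5}:  v_{3} + v_{4} + v_{5} = v_{1}  ⟹  sig = (3; 1)
  {5,7,10}:  v_{5} + v_{7} + v_{10} = v_{8}  ⟹  sig = (3; 1)
  {1,3,4,6,10}:  v_{1} + v_{3} + v_{4} + v_{6} + v_{10} = v_{2}  ⟹  sig = (5; 1)

Sorted signature multiset PRS(X):
[(2; —), (2; 1), (2; 1,1,1), (2; 1,1,1), (2; 1,1,1,1), (2; 1,1,2), (3; —), (3; —), (3; 1), (3; 1), (5; 1)]


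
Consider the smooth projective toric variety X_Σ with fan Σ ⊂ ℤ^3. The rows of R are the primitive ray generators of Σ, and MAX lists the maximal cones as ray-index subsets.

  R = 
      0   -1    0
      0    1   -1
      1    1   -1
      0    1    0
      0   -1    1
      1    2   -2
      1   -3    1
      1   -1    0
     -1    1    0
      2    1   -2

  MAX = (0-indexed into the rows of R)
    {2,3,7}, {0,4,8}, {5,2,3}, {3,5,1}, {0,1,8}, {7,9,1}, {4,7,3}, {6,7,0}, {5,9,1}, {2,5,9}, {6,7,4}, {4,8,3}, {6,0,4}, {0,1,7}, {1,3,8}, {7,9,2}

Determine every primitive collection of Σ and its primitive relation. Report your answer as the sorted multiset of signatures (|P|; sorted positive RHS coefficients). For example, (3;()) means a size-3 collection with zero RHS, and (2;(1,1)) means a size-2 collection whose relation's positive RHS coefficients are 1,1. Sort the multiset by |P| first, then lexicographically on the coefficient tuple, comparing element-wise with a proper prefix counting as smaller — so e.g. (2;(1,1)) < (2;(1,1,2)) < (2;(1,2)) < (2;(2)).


Δ(Σ) — 10 vertices, 23 min non-faces:

  • {0,3}:  v_{0} + v_{3} = 0 — sig = (2;())
  • {1,4}:  v_{1} + v_{4} = 0 — sig = (2;())
  • {7,8}:  v_{7} + v_{8} = 0 — sig = (2;())
  • {1,2}:  v_{1} + v_{2} = v_{5} — sig = (2;(1))
  • {4,5}:  v_{4} + v_{5} = v_{2} — sig = (2;(1))
  • {5,7}:  v_{5} + v_{7} = v_{9} — sig = (2;(1))
  • {8,9}:  v_{8} + v_{9} = v_{5} — sig = (2;(1))
  • {0,2}:  v_{0} + v_{2} = v_{1} + v_{7} — sig = (2;(1,1))
  • {1,6}:  v_{1} + v_{6} = v_{0} + v_{7} — sig = (2;(1,1))
  • {2,4}:  v_{2} + v_{4} = v_{3} + v_{7} — sig = (2;(1,1))
  • {2,8}:  v_{2} + v_{8} = v_{1} + v_{3} — sig = (2;(1,1))
  • {3,6}:  v_{3} + v_{6} = v_{4} + v_{7} — sig = (2;(1,1))
  • {4,9}:  v_{4} + v_{9} = v_{2} + v_{7} — sig = (2;(1,1))
  • {6,8}:  v_{6} + v_{8} = v_{0} + v_{4} — sig = (2;(1,1))
  • {0,5}:  v_{0} + v_{5} = 2·v_{1} + v_{7} — sig = (2;(1,2))
  • {5,6}:  v_{5} + v_{6} = v_{1} + 2·v_{7} — sig = (2;(1,2))
  • {5,8}:  v_{5} + v_{8} = 2·v_{1} + v_{3} — sig = (2;(1,2))
  • {6,9}:  v_{6} + v_{9} = v_{1} + 3·v_{7} — sig = (2;(1,3))
  • {2,6}:  v_{2} + v_{6} = 2·v_{7} — sig = (2;(2))
  • {3,9}:  v_{3} + v_{9} = 2·v_{2} — sig = (2;(2))
  • {0,9}:  v_{0} + v_{9} = 2·v_{1} + 2·v_{7} — sig = (2;(2,2))
  • {0,4,7}:  v_{0} + v_{4} + v_{7} = v_{6} — sig = (3;(1))
  • {1,3,7}:  v_{1} + v_{3} + v_{7} = v_{2} — sig = (3;(1))

so the primitive-relation signature multiset is
    (2;())
    (2;())
    (2;())
    (2;(1))
    (2;(1))
    (2;(1))
    (2;(1))
    (2;(1,1))
    (2;(1,1))
    (2;(1,1))
    (2;(1,1))
    (2;(1,1))
    (2;(1,1))
    (2;(1,1))
    (2;(1,2))
    (2;(1,2))
    (2;(1,2))
    (2;(1,3))
    (2;(2))
    (2;(2))
    (2;(2,2))
    (3;(1))
    (3;(1))


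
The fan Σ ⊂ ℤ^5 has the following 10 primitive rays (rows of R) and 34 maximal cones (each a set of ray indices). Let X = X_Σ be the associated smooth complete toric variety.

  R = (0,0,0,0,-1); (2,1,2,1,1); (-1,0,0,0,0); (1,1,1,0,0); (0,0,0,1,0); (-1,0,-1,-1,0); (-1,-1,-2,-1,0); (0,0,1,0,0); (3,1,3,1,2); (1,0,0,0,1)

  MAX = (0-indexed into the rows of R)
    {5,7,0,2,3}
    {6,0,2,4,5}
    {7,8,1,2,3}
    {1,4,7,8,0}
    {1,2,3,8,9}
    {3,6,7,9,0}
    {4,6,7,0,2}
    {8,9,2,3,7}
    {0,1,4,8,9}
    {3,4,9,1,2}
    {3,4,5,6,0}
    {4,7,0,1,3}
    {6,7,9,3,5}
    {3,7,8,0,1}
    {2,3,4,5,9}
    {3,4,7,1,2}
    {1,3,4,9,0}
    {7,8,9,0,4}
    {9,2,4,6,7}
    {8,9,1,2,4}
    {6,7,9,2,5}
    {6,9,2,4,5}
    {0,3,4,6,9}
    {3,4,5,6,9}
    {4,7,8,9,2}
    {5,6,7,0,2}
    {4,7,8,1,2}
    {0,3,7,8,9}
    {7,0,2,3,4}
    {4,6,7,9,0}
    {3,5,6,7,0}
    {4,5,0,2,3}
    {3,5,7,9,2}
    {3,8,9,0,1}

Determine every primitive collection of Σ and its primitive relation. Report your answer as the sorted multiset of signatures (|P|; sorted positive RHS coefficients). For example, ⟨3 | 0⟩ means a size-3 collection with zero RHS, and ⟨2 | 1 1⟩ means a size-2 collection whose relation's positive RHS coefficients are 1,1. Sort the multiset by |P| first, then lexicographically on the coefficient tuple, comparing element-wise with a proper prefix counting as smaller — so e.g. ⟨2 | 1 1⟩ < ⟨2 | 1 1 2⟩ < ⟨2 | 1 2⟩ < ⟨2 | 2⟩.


The 14 primitive collections of Σ (r=10, n=5):

  P = {1,6}:  v_{1} + v_{6} = v_{9}  ⟹  sig = ⟨2 | 1⟩
  P = {1,5}:  v_{1} + v_{5} = v_{2} + v_{3} + v_{9}  ⟹  sig = ⟨2 | 1 1 1⟩
  P = {5,8}:  v_{5} + v_{8} = v_{2} + v_{3} + v_{7} + 2·v_{9}  ⟹  sig = ⟨2 | 1 1 1 2⟩
  P = {6,8}:  v_{6} + v_{8} = v_{7} + 2·v_{9}  ⟹  sig = ⟨2 | 1 2⟩
  P = {0,2,9}:  v_{0} + v_{2} + v_{9} = 0  ⟹  sig = ⟨3 | 0⟩
  P = {1,7,9}:  v_{1} + v_{7} + v_{9} = v_{8}  ⟹  sig = ⟨3 | 1⟩
  P = {2,3,6}:  v_{2} + v_{3} + v_{6} = v_{5}  ⟹  sig = ⟨3 | 1⟩
  P = {4,5,7}:  v_{4} + v_{5} + v_{7} = v_{2}  ⟹  sig = ⟨3 | 1⟩
  P = {0,2,8}:  v_{0} + v_{2} + v_{8} = v_{1} + v_{7}  ⟹  sig = ⟨3 | 1 1⟩
  P = {0,5,9}:  v_{0} + v_{5} + v_{9} = v_{3} + v_{6}  ⟹  sig = ⟨3 | 1 1⟩
  P = {0,1,2}:  v_{0} + v_{1} + v_{2} = v_{3} + v_{4} + v_{7}  ⟹  sig = ⟨3 | 1 1 1⟩
  P = {3,4,8}:  v_{3} + v_{4} + v_{8} = 2·v_{1}  ⟹  sig = ⟨3 | 2⟩
  P = {3,4,6,7}:  v_{3} + v_{4} + v_{6} + v_{7} = 0  ⟹  sig = ⟨4 | 0⟩
  P = {3,4,7,9}:  v_{3} + v_{4} + v_{7} + v_{9} = v_{1}  ⟹  sig = ⟨4 | 1⟩

Sorted signature multiset PRS(X):
    ⟨2 | 1⟩
    ⟨2 | 1 1 1⟩
    ⟨2 | 1 1 1 2⟩
    ⟨2 | 1 2⟩
    ⟨3 | 0⟩
    ⟨3 | 1⟩
    ⟨3 | 1⟩
    ⟨3 | 1⟩
    ⟨3 | 1 1⟩
    ⟨3 | 1 1⟩
    ⟨3 | 1 1 1⟩
    ⟨3 | 2⟩
    ⟨4 | 0⟩
    ⟨4 | 1⟩


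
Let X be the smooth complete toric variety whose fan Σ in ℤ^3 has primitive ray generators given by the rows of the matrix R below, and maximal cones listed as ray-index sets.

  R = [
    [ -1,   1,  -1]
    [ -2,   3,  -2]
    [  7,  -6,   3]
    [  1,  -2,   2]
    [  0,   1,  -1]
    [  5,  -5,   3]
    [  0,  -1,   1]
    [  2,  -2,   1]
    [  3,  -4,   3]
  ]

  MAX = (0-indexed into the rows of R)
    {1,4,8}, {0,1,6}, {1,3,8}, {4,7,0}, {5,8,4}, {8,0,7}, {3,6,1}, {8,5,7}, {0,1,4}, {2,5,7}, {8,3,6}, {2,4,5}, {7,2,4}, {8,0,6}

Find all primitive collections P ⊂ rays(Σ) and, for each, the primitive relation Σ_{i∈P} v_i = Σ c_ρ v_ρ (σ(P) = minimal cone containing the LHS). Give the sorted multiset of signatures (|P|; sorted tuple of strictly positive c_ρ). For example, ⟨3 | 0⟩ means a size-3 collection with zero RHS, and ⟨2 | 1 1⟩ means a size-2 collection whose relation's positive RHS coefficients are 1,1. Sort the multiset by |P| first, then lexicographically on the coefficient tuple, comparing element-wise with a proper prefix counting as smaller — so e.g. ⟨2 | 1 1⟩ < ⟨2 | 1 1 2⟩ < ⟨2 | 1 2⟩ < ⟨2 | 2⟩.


Σ has 20 primitive collections:

  • {4,6}:  v_{4} + v_{6} = 0  so sig = ⟨2 | 0⟩
  • {0,3}:  v_{0} + v_{3} = v_{6}  so sig = ⟨2 | 1⟩
  • {1,7}:  v_{1} + v_{7} = v_{4}  so sig = ⟨2 | 1⟩
  • {3,7}:  v_{3} + v_{7} = v_{8}  so sig = ⟨2 | 1⟩
  • {2,6}:  v_{2} + v_{6} = v_{5} + v_{7}  so sig = ⟨2 | 1 1⟩
  • {3,4}:  v_{3} + v_{4} = v_{1} + v_{8}  so sig = ⟨2 | 1 1⟩
  • {5,6}:  v_{5} + v_{6} = v_{7} + v_{8}  so sig = ⟨2 | 1 1⟩
  • {6,7}:  v_{6} + v_{7} = v_{0} + v_{8}  so sig = ⟨2 | 1 1⟩
  • {2,3}:  v_{2} + v_{3} = v_{4} + v_{5} + v_{8}  so sig = ⟨2 | 1 1 1⟩
  • {1,2}:  v_{1} + v_{2} = 2·v_{4} + v_{5}  so sig = ⟨2 | 1 2⟩
  • {1,5}:  v_{1} + v_{5} = 2·v_{4} + v_{8}  so sig = ⟨2 | 1 2⟩
  • {3,5}:  v_{3} + v_{5} = v_{4} + 2·v_{8}  so sig = ⟨2 | 1 2⟩
  • {0,2}:  v_{0} + v_{2} = v_{4} + 3·v_{7}  so sig = ⟨2 | 1 3⟩
  • {0,5}:  v_{0} + v_{5} = 2·v_{7}  so sig = ⟨2 | 2⟩
  • {2,8}:  v_{2} + v_{8} = 2·v_{5}  so sig = ⟨2 | 2⟩
  • {0,1,8}:  v_{0} + v_{1} + v_{8} = 0  so sig = ⟨3 | 0⟩
  • {0,4,8}:  v_{0} + v_{4} + v_{8} = v_{7}  so sig = ⟨3 | 1⟩
  • {1,6,8}:  v_{1} + v_{6} + v_{8} = v_{3}  so sig = ⟨3 | 1⟩
  • {4,5,7}:  v_{4} + v_{5} + v_{7} = v_{2}  so sig = ⟨3 | 1⟩
  • {4,7,8}:  v_{4} + v_{7} + v_{8} = v_{5}  so sig = ⟨3 | 1⟩

Sorted signature multiset PRS(X):
    ⟨2 | 0⟩
    ⟨2 | 1⟩
    ⟨2 | 1⟩
    ⟨2 | 1⟩
    ⟨2 | 1 1⟩
    ⟨2 | 1 1⟩
    ⟨2 | 1 1⟩
    ⟨2 | 1 1⟩
    ⟨2 | 1 1 1⟩
    ⟨2 | 1 2⟩
    ⟨2 | 1 2⟩
    ⟨2 | 1 2⟩
    ⟨2 | 1 3⟩
    ⟨2 | 2⟩
    ⟨2 | 2⟩
    ⟨3 | 0⟩
    ⟨3 | 1⟩
    ⟨3 | 1⟩
    ⟨3 | 1⟩
    ⟨3 | 1⟩


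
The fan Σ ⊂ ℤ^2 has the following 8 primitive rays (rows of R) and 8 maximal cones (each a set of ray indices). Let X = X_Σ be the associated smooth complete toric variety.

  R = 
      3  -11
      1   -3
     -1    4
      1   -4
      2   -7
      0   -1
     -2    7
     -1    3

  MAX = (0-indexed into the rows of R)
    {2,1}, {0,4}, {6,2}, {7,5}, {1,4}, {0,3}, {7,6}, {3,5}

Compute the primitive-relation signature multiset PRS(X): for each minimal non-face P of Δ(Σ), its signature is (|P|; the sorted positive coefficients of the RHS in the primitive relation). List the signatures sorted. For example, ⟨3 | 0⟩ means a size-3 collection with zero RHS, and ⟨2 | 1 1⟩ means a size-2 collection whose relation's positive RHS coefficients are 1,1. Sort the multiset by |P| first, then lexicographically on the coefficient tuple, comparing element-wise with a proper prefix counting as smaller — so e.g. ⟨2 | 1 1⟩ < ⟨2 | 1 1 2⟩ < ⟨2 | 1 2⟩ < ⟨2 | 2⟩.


Primitive collections (20):

  P={1,7}:  v_{1} + v_{7} = 0  →  sig = ⟨2 | 0⟩
  P={2,3}:  v_{2} + v_{3} = 0  →  sig = ⟨2 | 0⟩
  P={4,6}:  v_{4} + v_{6} = 0  →  sig = ⟨2 | 0⟩
  P={0,2}:  v_{0} + v_{2} = v_{4}  →  sig = ⟨2 | 1⟩
  P={0,6}:  v_{0} + v_{6} = v_{3}  →  sig = ⟨2 | 1⟩
  P={1,3}:  v_{1} + v_{3} = v_{4}  →  sig = ⟨2 | 1⟩
  P={1,5}:  v_{1} + v_{5} = v_{3}  →  sig = ⟨2 | 1⟩
  P={1,6}:  v_{1} + v_{6} = v_{2}  →  sig = ⟨2 | 1⟩
  P={2,4}:  v_{2} + v_{4} = v_{1}  →  sig = ⟨2 | 1⟩
  P={2,5}:  v_{2} + v_{5} = v_{7}  →  sig = ⟨2 | 1⟩
  P={2,7}:  v_{2} + v_{7} = v_{6}  →  sig = ⟨2 | 1⟩
  P={3,4}:  v_{3} + v_{4} = v_{0}  →  sig = ⟨2 | 1⟩
  P={3,6}:  v_{3} + v_{6} = v_{7}  →  sig = ⟨2 | 1⟩
  P={3,7}:  v_{3} + v_{7} = v_{5}  →  sig = ⟨2 | 1⟩
  P={4,7}:  v_{4} + v_{7} = v_{3}  →  sig = ⟨2 | 1⟩
  P={0,1}:  v_{0} + v_{1} = 2·v_{4}  →  sig = ⟨2 | 2⟩
  P={0,7}:  v_{0} + v_{7} = 2·v_{3}  →  sig = ⟨2 | 2⟩
  P={4,5}:  v_{4} + v_{5} = 2·v_{3}  →  sig = ⟨2 | 2⟩
  P={5,6}:  v_{5} + v_{6} = 2·v_{7}  →  sig = ⟨2 | 2⟩
  P={0,5}:  v_{0} + v_{5} = 3·v_{3}  →  sig = ⟨2 | 3⟩

Sorted signature multiset PRS(X):
[⟨2 | 0⟩, ⟨2 | 0⟩, ⟨2 | 0⟩, ⟨2 | 1⟩, ⟨2 | 1⟩, ⟨2 | 1⟩, ⟨2 | 1⟩, ⟨2 | 1⟩, ⟨2 | 1⟩, ⟨2 | 1⟩, ⟨2 | 1⟩, ⟨2 | 1⟩, ⟨2 | 1⟩, ⟨2 | 1⟩, ⟨2 | 1⟩, ⟨2 | 2⟩, ⟨2 | 2⟩, ⟨2 | 2⟩, ⟨2 | 2⟩, ⟨2 | 3⟩]


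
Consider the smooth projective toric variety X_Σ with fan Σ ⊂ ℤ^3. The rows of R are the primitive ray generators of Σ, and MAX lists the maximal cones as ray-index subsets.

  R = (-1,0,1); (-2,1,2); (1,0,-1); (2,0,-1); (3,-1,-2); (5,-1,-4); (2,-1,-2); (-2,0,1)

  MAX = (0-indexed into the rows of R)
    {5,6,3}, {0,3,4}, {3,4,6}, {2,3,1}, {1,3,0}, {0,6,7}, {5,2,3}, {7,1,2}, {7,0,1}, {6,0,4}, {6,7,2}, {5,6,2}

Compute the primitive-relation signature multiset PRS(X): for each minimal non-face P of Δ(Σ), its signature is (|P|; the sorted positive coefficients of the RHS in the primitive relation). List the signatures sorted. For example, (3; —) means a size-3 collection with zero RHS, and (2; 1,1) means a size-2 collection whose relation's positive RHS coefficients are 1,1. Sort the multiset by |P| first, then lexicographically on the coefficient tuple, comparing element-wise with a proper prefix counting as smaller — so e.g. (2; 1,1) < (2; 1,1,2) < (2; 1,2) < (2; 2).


Δ(Σ) — 8 vertices, 12 min non-faces:

  {0,2}:  v_{0} + v_{2} = 0  ⟹  sig = (2; —)
  {1,6}:  v_{1} + v_{6} = 0  ⟹  sig = (2; —)
  {3,7}:  v_{3} + v_{7} = 0  ⟹  sig = (2; —)
  {0,5}:  v_{0} + v_{5} = v_{3} + v_{6}  ⟹  sig = (2; 1,1)
  {1,4}:  v_{1} + v_{4} = v_{0} + v_{3}  ⟹  sig = (2; 1,1)
  {1,5}:  v_{1} + v_{5} = v_{2} + v_{3}  ⟹  sig = (2; 1,1)
  {2,4}:  v_{2} + v_{4} = v_{3} + v_{6}  ⟹  sig = (2; 1,1)
  {4,7}:  v_{4} + v_{7} = v_{0} + v_{6}  ⟹  sig = (2; 1,1)
  {5,7}:  v_{5} + v_{7} = v_{2} + v_{6}  ⟹  sig = (2; 1,1)
  {4,5}:  v_{4} + v_{5} = 2·v_{3} + 2·v_{6}  ⟹  sig = (2; 2,2)
  {0,3,6}:  v_{0} + v_{3} + v_{6} = v_{4}  ⟹  sig = (3; 1)
  {2,3,6}:  v_{2} + v_{3} + v_{6} = v_{5}  ⟹  sig = (3; 1)

Signatures (|P|; sorted positive RHS coefficients), sorted:
[(2; —), (2; —), (2; —), (2; 1,1), (2; 1,1), (2; 1,1), (2; 1,1), (2; 1,1), (2; 1,1), (2; 2,2), (3; 1), (3; 1)]


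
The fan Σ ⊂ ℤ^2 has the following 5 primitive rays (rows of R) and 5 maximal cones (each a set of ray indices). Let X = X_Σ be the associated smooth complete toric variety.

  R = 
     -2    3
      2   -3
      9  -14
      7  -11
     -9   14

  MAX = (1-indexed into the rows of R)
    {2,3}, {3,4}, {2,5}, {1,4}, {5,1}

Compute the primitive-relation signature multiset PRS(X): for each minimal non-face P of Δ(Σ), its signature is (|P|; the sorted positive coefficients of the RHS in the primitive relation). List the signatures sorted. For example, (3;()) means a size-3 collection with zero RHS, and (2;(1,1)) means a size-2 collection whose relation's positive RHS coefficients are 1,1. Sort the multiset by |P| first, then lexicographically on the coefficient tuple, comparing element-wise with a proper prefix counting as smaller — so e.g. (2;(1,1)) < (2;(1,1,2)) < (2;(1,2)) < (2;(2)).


Primitive collections (5):

  P = {1,2}:  v_{1} + v_{2} = 0  ⇒ sig = (2;())
  P = {3,5}:  v_{3} + v_{5} = 0  ⇒ sig = (2;())
  P = {1,3}:  v_{1} + v_{3} = v_{4}  ⇒ sig = (2;(1))
  P = {2,4}:  v_{2} + v_{4} = v_{3}  ⇒ sig = (2;(1))
  P = {4,5}:  v_{4} + v_{5} = v_{1}  ⇒ sig = (2;(1))

Signatures (|P|; sorted positive RHS coefficients), sorted:
[(2;()), (2;()), (2;(1)), (2;(1)), (2;(1))]


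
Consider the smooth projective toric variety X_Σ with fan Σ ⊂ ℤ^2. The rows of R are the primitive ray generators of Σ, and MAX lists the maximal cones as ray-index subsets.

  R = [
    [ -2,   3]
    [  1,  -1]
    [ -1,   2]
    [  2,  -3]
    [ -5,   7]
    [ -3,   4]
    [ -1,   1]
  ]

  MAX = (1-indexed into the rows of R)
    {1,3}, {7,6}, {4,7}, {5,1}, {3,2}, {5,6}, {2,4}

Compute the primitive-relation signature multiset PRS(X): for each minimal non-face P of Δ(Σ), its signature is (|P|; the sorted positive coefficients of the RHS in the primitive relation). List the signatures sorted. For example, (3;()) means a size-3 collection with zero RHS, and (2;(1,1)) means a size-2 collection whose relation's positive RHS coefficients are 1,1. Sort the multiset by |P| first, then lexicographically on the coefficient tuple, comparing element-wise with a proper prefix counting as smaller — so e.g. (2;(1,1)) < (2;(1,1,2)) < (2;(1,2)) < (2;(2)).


The 14 primitive collections of Σ (r=7, n=2):

  {1,4}:  v_{1} + v_{4} = 0  ⟹  sig = (2;())
  {2,7}:  v_{2} + v_{7} = 0  ⟹  sig = (2;())
  {1,2}:  v_{1} + v_{2} = v_{3}  ⟹  sig = (2;(1))
  {1,6}:  v_{1} + v_{6} = v_{5}  ⟹  sig = (2;(1))
  {1,7}:  v_{1} + v_{7} = v_{6}  ⟹  sig = (2;(1))
  {2,6}:  v_{2} + v_{6} = v_{1}  ⟹  sig = (2;(1))
  {3,4}:  v_{3} + v_{4} = v_{2}  ⟹  sig = (2;(1))
  {3,7}:  v_{3} + v_{7} = v_{1}  ⟹  sig = (2;(1))
  {4,5}:  v_{4} + v_{5} = v_{6}  ⟹  sig = (2;(1))
  {4,6}:  v_{4} + v_{6} = v_{7}  ⟹  sig = (2;(1))
  {2,5}:  v_{2} + v_{5} = 2·v_{1}  ⟹  sig = (2;(2))
  {3,6}:  v_{3} + v_{6} = 2·v_{1}  ⟹  sig = (2;(2))
  {5,7}:  v_{5} + v_{7} = 2·v_{6}  ⟹  sig = (2;(2))
  {3,5}:  v_{3} + v_{5} = 3·v_{1}  ⟹  sig = (2;(3))

Sorted signature multiset PRS(X):
{ (2;()) ×2,  (2;(1)) ×8,  (2;(2)) ×3,  (2;(3)) }


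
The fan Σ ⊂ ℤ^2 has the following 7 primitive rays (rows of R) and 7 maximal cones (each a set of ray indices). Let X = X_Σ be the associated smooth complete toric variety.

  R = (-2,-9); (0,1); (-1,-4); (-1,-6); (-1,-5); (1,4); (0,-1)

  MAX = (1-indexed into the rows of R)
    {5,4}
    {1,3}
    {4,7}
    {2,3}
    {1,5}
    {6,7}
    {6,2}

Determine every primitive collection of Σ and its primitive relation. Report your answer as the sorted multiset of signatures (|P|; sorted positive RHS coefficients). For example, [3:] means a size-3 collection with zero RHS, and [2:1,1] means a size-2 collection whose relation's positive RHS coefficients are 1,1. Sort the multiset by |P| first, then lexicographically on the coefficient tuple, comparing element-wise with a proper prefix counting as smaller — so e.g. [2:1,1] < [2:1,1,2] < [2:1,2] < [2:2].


|primitive collections| = 14. Relations:

  P = {2,7}:  v_{2} + v_{7} = 0  ⟹  sig = [2:]
  P = {3,6}:  v_{3} + v_{6} = 0  ⟹  sig = [2:]
  P = {1,6}:  v_{1} + v_{6} = v_{5}  ⟹  sig = [2:1]
  P = {2,4}:  v_{2} + v_{4} = v_{5}  ⟹  sig = [2:1]
  P = {2,5}:  v_{2} + v_{5} = v_{3}  ⟹  sig = [2:1]
  P = {3,5}:  v_{3} + v_{5} = v_{1}  ⟹  sig = [2:1]
  P = {3,7}:  v_{3} + v_{7} = v_{5}  ⟹  sig = [2:1]
  P = {5,6}:  v_{5} + v_{6} = v_{7}  ⟹  sig = [2:1]
  P = {5,7}:  v_{5} + v_{7} = v_{4}  ⟹  sig = [2:1]
  P = {1,2}:  v_{1} + v_{2} = 2·v_{3}  ⟹  sig = [2:2]
  P = {1,7}:  v_{1} + v_{7} = 2·v_{5}  ⟹  sig = [2:2]
  P = {3,4}:  v_{3} + v_{4} = 2·v_{5}  ⟹  sig = [2:2]
  P = {4,6}:  v_{4} + v_{6} = 2·v_{7}  ⟹  sig = [2:2]
  P = {1,4}:  v_{1} + v_{4} = 3·v_{5}  ⟹  sig = [2:3]

Signatures (|P|; sorted positive RHS coefficients), sorted:
[[2:], [2:], [2:1], [2:1], [2:1], [2:1], [2:1], [2:1], [2:1], [2:2], [2:2], [2:2], [2:2], [2:3]]


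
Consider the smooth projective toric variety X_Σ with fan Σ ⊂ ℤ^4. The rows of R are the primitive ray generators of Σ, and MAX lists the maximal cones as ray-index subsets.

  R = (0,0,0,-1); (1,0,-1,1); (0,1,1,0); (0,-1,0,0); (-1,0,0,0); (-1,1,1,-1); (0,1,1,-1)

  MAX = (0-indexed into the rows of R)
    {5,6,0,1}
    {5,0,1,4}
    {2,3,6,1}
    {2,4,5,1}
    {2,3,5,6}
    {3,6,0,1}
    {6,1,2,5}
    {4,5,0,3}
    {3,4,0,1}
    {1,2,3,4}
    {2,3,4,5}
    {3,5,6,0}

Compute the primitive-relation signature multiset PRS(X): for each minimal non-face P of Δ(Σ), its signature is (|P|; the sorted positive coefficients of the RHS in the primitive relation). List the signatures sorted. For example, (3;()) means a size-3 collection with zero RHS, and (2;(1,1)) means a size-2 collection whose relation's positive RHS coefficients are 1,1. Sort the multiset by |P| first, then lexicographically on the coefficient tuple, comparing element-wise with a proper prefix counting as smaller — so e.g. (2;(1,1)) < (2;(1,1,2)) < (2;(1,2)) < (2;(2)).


Δ(Σ) — 7 vertices, 3 min non-faces:

  • {0,2}:  v_{0} + v_{2} = v_{6}  so sig = (2;(1))
  • {4,6}:  v_{4} + v_{6} = v_{5}  so sig = (2;(1))
  • {1,3,5}:  v_{1} + v_{3} + v_{5} = 0  so sig = (3;())

Sorted signature multiset PRS(X):
{ (2;(1)) ×2,  (3;()) }


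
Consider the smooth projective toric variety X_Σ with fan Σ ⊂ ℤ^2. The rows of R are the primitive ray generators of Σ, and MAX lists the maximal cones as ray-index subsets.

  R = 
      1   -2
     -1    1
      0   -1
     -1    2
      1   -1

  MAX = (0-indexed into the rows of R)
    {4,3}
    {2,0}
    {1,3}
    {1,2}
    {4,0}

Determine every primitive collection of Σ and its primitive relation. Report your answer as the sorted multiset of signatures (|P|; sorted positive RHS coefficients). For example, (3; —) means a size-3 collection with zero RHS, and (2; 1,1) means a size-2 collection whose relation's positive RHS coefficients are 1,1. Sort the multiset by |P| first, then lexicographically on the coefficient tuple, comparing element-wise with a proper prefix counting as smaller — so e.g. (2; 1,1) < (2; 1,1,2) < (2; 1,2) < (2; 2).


Σ has 5 primitive collections:

  P={0,3}:  v_{0} + v_{3} = 0 — sig = (2; —)
  P={1,4}:  v_{1} + v_{4} = 0 — sig = (2; —)
  P={0,1}:  v_{0} + v_{1} = v_{2} — sig = (2; 1)
  P={2,3}:  v_{2} + v_{3} = v_{1} — sig = (2; 1)
  P={2,4}:  v_{2} + v_{4} = v_{0} — sig = (2; 1)

Hence PRS(X_Σ) =
{ (2; —) ×2,  (2; 1) ×3 }


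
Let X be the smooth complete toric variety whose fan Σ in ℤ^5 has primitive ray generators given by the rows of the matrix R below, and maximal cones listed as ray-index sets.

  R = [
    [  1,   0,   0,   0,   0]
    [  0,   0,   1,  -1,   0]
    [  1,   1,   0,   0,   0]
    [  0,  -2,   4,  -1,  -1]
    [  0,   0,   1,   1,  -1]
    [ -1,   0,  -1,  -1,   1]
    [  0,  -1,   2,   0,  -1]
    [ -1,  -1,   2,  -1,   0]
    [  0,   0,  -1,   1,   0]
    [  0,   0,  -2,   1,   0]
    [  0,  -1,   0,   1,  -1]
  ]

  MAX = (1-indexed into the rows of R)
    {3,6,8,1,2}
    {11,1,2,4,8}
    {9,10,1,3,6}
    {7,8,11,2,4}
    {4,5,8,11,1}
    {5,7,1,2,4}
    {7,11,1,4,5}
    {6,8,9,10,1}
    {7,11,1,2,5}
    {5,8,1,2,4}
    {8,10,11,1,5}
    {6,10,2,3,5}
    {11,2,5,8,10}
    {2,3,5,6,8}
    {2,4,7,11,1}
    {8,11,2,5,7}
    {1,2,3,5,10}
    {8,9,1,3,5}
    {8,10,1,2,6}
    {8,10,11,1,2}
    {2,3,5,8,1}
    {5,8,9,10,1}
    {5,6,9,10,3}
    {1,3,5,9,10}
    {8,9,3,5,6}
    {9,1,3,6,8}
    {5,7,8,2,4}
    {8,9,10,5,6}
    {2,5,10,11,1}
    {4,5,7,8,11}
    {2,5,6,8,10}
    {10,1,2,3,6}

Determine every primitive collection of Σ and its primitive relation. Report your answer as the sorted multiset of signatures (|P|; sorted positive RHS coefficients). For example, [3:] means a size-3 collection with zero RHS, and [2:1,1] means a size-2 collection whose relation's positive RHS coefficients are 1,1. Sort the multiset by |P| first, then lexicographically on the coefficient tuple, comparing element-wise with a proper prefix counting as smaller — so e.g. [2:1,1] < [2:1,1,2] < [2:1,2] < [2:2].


Minimal non-faces — 18 found among 11 rays, 32 max cones:

  P = {2,9}:  v_{2} + v_{9} = 0  ⇒ sig = [2:]
  P = {7,10}:  v_{7} + v_{10} = v_{11}  ⇒ sig = [2:1]
  P = {3,7}:  v_{3} + v_{7} = v_{1} + v_{2} + v_{5}  ⇒ sig = [2:1,1,1]
  P = {4,10}:  v_{4} + v_{10} = v_{1} + v_{8} + v_{11}  ⇒ sig = [2:1,1,1]
  P = {6,7}:  v_{6} + v_{7} = v_{2} + v_{8} + v_{10}  ⇒ sig = [2:1,1,1]
  P = {3,11}:  v_{3} + v_{11} = v_{1} + v_{2} + v_{5} + v_{10}  ⇒ sig = [2:1,1,1,1]
  P = {7,9}:  v_{7} + v_{9} = v_{1} + v_{5} + v_{8} + v_{10}  ⇒ sig = [2:1,1,1,1]
  P = {3,4}:  v_{3} + v_{4} = 2·v_{1} + v_{2} + v_{5} + v_{8}  ⇒ sig = [2:1,1,1,2]
  P = {4,6}:  v_{4} + v_{6} = v_{1} + v_{2} + 2·v_{8} + v_{10}  ⇒ sig = [2:1,1,1,2]
  P = {9,11}:  v_{9} + v_{11} = v_{1} + v_{5} + v_{8} + 2·v_{10}  ⇒ sig = [2:1,1,1,2]
  P = {6,11}:  v_{6} + v_{11} = v_{2} + v_{8} + 2·v_{10}  ⇒ sig = [2:1,1,2]
  P = {4,9}:  v_{4} + v_{9} = 2·v_{1} + v_{5} + 2·v_{8} + v_{10}  ⇒ sig = [2:1,1,2,2]
  P = {1,5,6}:  v_{1} + v_{5} + v_{6} = 0  ⇒ sig = [3:]
  P = {3,8,10}:  v_{3} + v_{8} + v_{10} = 0  ⇒ sig = [3:]
  P = {1,7,8}:  v_{1} + v_{7} + v_{8} = v_{4}  ⇒ sig = [3:1]
  P = {2,4,5,11}:  v_{2} + v_{4} + v_{5} + v_{11} = 3·v_{7}  ⇒ sig = [4:3]
  P = {1,2,5,8,10}:  v_{1} + v_{2} + v_{5} + v_{8} + v_{10} = v_{7}  ⇒ sig = [5:1]
  P = {1,2,5,8,11}:  v_{1} + v_{2} + v_{5} + v_{8} + v_{11} = 2·v_{7}  ⇒ sig = [5:2]

so the primitive-relation signature multiset is
    |P|=2: 12 collections, coeffs (), (1), (1,1,1), (1,1,1), (1,1,1), (1,1,1,1), (1,1,1,1), (1,1,1,2), (1,1,1,2), (1,1,1,2), (1,1,2), (1,1,2,2)
    |P|=3: 3 collections, coeffs (), (), (1)
    |P|=4: 1 collection, coeffs (3)
    |P|=5: 2 collections, coeffs (1), (2)


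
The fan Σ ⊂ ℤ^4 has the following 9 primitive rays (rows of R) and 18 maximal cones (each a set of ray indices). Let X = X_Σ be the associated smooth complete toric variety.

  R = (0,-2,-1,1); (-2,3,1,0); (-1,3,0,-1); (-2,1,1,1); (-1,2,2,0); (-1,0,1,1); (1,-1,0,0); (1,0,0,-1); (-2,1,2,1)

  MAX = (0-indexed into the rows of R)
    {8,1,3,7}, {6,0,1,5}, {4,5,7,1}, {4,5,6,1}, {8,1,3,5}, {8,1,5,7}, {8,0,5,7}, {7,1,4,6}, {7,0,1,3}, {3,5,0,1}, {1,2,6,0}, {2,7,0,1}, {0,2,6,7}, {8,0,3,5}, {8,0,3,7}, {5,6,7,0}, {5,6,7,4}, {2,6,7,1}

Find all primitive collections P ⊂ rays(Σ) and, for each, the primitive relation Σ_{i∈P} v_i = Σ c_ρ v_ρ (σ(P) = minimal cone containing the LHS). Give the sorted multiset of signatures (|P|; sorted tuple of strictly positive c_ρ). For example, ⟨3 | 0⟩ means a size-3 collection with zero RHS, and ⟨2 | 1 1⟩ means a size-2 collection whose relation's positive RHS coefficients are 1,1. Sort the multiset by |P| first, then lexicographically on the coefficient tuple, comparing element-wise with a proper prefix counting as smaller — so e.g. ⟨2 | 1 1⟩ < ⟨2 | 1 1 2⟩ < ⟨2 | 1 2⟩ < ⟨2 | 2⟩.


|primitive collections| = 14. Relations:

  P={0,4}:  v_{0} + v_{4} = v_{5}  ⇒ sig = ⟨2 | 1⟩
  P={2,5}:  v_{2} + v_{5} = v_{1}  ⇒ sig = ⟨2 | 1⟩
  P={3,6}:  v_{3} + v_{6} = v_{5}  ⇒ sig = ⟨2 | 1⟩
  P={2,8}:  v_{2} + v_{8} = v_{1} + v_{3} + v_{7}  ⇒ sig = ⟨2 | 1 1 1⟩
  P={2,3}:  v_{2} + v_{3} = v_{0} + 2·v_{1} + v_{7}  ⇒ sig = ⟨2 | 1 1 2⟩
  P={2,4}:  v_{2} + v_{4} = 2·v_{1} + v_{6} + v_{7}  ⇒ sig = ⟨2 | 1 1 2⟩
  P={3,4}:  v_{3} + v_{4} = v_{1} + 2·v_{5} + v_{7}  ⇒ sig = ⟨2 | 1 1 2⟩
  P={6,8}:  v_{6} + v_{8} = 2·v_{5} + v_{7}  ⇒ sig = ⟨2 | 1 2⟩
  P={4,8}:  v_{4} + v_{8} = v_{1} + 3·v_{5} + 2·v_{7}  ⇒ sig = ⟨2 | 1 2 3⟩
  P={3,5,7}:  v_{3} + v_{5} + v_{7} = v_{8}  ⇒ sig = ⟨3 | 1⟩
  P={0,1,8}:  v_{0} + v_{1} + v_{8} = 2·v_{3}  ⇒ sig = ⟨3 | 2⟩
  P={0,1,6,7}:  v_{0} + v_{1} + v_{6} + v_{7} = 0  ⇒ sig = ⟨4 | 0⟩
  P={0,1,5,7}:  v_{0} + v_{1} + v_{5} + v_{7} = v_{3}  ⇒ sig = ⟨4 | 1⟩
  P={1,5,6,7}:  v_{1} + v_{5} + v_{6} + v_{7} = v_{4}  ⇒ sig = ⟨4 | 1⟩

Signatures (|P|; sorted positive RHS coefficients), sorted:
[⟨2 | 1⟩, ⟨2 | 1⟩, ⟨2 | 1⟩, ⟨2 | 1 1 1⟩, ⟨2 | 1 1 2⟩, ⟨2 | 1 1 2⟩, ⟨2 | 1 1 2⟩, ⟨2 | 1 2⟩, ⟨2 | 1 2 3⟩, ⟨3 | 1⟩, ⟨3 | 2⟩, ⟨4 | 0⟩, ⟨4 | 1⟩, ⟨4 | 1⟩]


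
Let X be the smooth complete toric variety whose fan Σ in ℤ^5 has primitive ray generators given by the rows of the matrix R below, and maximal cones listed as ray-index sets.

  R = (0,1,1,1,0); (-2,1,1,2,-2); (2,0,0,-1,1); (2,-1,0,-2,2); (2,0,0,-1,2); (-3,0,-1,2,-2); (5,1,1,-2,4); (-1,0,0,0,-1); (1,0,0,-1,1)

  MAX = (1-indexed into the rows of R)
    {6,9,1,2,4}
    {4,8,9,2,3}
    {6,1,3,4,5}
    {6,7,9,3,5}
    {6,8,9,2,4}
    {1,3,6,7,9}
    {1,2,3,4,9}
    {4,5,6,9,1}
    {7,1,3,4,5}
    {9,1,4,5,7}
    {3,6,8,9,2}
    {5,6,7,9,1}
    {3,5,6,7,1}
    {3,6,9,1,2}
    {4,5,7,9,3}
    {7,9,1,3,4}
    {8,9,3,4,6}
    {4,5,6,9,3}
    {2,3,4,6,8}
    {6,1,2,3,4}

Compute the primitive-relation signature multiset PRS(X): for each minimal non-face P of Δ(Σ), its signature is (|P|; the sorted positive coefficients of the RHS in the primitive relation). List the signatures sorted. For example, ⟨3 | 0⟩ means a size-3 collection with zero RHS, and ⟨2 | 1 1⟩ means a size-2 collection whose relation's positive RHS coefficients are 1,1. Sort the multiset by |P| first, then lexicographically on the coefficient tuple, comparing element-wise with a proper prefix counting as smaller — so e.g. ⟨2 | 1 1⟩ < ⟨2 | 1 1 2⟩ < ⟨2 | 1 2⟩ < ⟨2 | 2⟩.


Primitive collections (9):

  • {2,5}:  v_{2} + v_{5} = v_{1} — sig = ⟨2 | 1⟩
  • {5,8}:  v_{5} + v_{8} = v_{9} — sig = ⟨2 | 1⟩
  • {1,8}:  v_{1} + v_{8} = v_{2} + v_{9} — sig = ⟨2 | 1 1⟩
  • {2,7}:  v_{2} + v_{7} = 2·v_{1} + v_{3} + v_{9} — sig = ⟨2 | 1 1 2⟩
  • {7,8}:  v_{7} + v_{8} = v_{1} + v_{3} + 2·v_{9} — sig = ⟨2 | 1 1 2⟩
  • {4,6,7}:  v_{4} + v_{6} + v_{7} = 2·v_{5} — sig = ⟨3 | 2⟩
  • {1,3,5,9}:  v_{1} + v_{3} + v_{5} + v_{9} = v_{7} — sig = ⟨4 | 1⟩
  • {2,3,4,6,9}:  v_{2} + v_{3} + v_{4} + v_{6} + v_{9} = 0 — sig = ⟨5 | 0⟩
  • {1,3,4,6,9}:  v_{1} + v_{3} + v_{4} + v_{6} + v_{9} = v_{5} — sig = ⟨5 | 1⟩

Signatures (|P|; sorted positive RHS coefficients), sorted:
    ⟨2 | 1⟩
    ⟨2 | 1⟩
    ⟨2 | 1 1⟩
    ⟨2 | 1 1 2⟩
    ⟨2 | 1 1 2⟩
    ⟨3 | 2⟩
    ⟨4 | 1⟩
    ⟨5 | 0⟩
    ⟨5 | 1⟩


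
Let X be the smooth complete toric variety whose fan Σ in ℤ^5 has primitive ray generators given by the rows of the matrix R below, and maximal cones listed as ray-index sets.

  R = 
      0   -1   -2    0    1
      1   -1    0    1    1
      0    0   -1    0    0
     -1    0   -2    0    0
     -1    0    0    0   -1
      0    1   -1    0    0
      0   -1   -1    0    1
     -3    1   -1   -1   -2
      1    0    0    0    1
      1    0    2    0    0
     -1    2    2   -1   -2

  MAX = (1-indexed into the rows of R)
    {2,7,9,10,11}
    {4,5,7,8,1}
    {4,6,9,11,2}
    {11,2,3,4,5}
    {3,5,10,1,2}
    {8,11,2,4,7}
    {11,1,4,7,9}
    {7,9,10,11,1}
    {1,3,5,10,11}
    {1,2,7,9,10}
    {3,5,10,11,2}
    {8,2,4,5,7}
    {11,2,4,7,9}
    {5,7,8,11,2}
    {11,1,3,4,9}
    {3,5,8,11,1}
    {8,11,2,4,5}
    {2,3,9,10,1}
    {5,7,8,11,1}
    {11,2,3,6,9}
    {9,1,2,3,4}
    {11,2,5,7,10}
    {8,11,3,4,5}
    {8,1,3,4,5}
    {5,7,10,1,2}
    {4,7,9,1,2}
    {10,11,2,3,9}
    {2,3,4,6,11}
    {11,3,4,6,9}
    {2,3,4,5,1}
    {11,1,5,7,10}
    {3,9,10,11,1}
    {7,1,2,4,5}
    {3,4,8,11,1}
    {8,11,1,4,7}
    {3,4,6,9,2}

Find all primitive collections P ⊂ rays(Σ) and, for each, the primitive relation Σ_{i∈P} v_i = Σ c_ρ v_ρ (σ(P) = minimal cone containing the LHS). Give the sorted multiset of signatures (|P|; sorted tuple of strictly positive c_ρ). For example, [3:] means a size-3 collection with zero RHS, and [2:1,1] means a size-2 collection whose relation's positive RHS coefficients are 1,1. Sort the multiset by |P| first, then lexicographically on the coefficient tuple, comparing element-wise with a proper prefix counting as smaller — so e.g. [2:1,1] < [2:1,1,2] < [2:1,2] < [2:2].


Δ(Σ) — 11 vertices, 16 min non-faces:

  P={4,10}:  v_{4} + v_{10} = 0 ; sig = [2:]
  P={5,9}:  v_{5} + v_{9} = 0 ; sig = [2:]
  P={3,7}:  v_{3} + v_{7} = v_{1} ; sig = [2:1]
  P={6,7}:  v_{6} + v_{7} = v_{4} + v_{9} ; sig = [2:1,1]
  P={1,6}:  v_{1} + v_{6} = v_{3} + v_{4} + v_{9} ; sig = [2:1,1,1]
  P={8,9}:  v_{8} + v_{9} = v_{4} + v_{7} + v_{11} ; sig = [2:1,1,1]
  P={8,10}:  v_{8} + v_{10} = v_{5} + v_{7} + v_{11} ; sig = [2:1,1,1]
  P={5,6}:  v_{5} + v_{6} = v_{2} + v_{3} + v_{4} + v_{11} ; sig = [2:1,1,1,1]
  P={6,10}:  v_{6} + v_{10} = v_{2} + v_{3} + v_{9} + v_{11} ; sig = [2:1,1,1,1]
  P={6,8}:  v_{6} + v_{8} = 2·v_{4} + v_{11} ; sig = [2:1,2]
  P={1,2,11}:  v_{1} + v_{2} + v_{11} = 0 ; sig = [3:]
  P={2,3,8}:  v_{2} + v_{3} + v_{8} = v_{4} + v_{5} ; sig = [3:1,1]
  P={1,2,8}:  v_{1} + v_{2} + v_{8} = v_{4} + v_{5} + v_{7} ; sig = [3:1,1,1]
  P={4,5,7,11}:  v_{4} + v_{5} + v_{7} + v_{11} = v_{8} ; sig = [4:1]
  P={1,4,5,11}:  v_{1} + v_{4} + v_{5} + v_{11} = v_{3} + v_{8} ; sig = [4:1,1]
  P={2,3,4,9,11}:  v_{2} + v_{3} + v_{4} + v_{9} + v_{11} = v_{6} ; sig = [5:1]

Sorted signature multiset PRS(X):
[[2:], [2:], [2:1], [2:1,1], [2:1,1,1], [2:1,1,1], [2:1,1,1], [2:1,1,1,1], [2:1,1,1,1], [2:1,2], [3:], [3:1,1], [3:1,1,1], [4:1], [4:1,1], [5:1]]


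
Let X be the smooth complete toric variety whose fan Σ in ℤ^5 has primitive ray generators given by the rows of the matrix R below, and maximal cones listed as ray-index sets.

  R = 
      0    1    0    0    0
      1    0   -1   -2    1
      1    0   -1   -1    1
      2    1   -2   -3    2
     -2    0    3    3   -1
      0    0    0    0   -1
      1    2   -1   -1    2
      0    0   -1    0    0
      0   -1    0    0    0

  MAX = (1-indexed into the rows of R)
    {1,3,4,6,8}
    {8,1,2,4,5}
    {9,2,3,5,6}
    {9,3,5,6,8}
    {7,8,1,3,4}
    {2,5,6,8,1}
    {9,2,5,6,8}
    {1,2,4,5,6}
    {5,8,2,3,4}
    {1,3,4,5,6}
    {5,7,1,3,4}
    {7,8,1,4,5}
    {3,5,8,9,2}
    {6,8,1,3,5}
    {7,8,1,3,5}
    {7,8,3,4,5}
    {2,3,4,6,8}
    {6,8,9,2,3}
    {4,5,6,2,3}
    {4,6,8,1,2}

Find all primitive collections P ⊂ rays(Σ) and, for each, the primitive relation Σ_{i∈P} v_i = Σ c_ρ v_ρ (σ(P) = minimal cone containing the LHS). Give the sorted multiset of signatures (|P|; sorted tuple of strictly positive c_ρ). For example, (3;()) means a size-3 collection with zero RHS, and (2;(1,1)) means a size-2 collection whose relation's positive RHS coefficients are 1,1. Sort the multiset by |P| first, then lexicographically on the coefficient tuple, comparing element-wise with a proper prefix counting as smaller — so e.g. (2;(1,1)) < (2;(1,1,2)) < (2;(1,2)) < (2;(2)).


Primitive collections (9):

  P={1,9}:  v_{1} + v_{9} = 0  ⇒ sig = (2;())
  P={4,9}:  v_{4} + v_{9} = v_{2} + v_{3}  ⇒ sig = (2;(1,1))
  P={7,9}:  v_{7} + v_{9} = v_{3} + v_{4} + v_{5} + v_{8}  ⇒ sig = (2;(1,1,1,1))
  P={2,7}:  v_{2} + v_{7} = 2·v_{4} + v_{5} + v_{8}  ⇒ sig = (2;(1,1,2))
  P={6,7}:  v_{6} + v_{7} = 2·v_{1} + v_{3}  ⇒ sig = (2;(1,2))
  P={1,2,3}:  v_{1} + v_{2} + v_{3} = v_{4}  ⇒ sig = (3;(1))
  P={4,5,6,8}:  v_{4} + v_{5} + v_{6} + v_{8} = v_{1}  ⇒ sig = (4;(1))
  P={2,3,5,6,8}:  v_{2} + v_{3} + v_{5} + v_{6} + v_{8} = 0  ⇒ sig = (5;())
  P={1,3,4,5,8}:  v_{1} + v_{3} + v_{4} + v_{5} + v_{8} = v_{7}  ⇒ sig = (5;(1))

Signatures (|P|; sorted positive RHS coefficients), sorted:
{ (2;()),  (2;(1,1)),  (2;(1,1,1,1)),  (2;(1,1,2)),  (2;(1,2)),  (3;(1)),  (4;(1)),  (5;()),  (5;(1)) }


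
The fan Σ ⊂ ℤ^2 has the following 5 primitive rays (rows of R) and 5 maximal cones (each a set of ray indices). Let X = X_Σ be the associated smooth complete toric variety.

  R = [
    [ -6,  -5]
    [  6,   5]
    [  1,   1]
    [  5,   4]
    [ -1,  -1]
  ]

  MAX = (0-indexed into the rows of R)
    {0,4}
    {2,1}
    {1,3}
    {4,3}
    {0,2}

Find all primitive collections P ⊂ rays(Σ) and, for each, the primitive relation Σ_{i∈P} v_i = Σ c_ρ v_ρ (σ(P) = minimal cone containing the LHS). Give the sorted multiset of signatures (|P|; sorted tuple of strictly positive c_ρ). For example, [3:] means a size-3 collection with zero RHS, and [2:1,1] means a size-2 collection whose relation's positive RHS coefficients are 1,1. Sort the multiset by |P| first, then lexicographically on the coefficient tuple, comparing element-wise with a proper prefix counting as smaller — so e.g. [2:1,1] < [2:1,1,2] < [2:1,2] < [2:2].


Minimal non-faces — 5 found among 5 rays, 5 max cones:

  {0,1}:  v_{0} + v_{1} = 0 — sig = [2:]
  {2,4}:  v_{2} + v_{4} = 0 — sig = [2:]
  {0,3}:  v_{0} + v_{3} = v_{4} — sig = [2:1]
  {1,4}:  v_{1} + v_{4} = v_{3} — sig = [2:1]
  {2,3}:  v_{2} + v_{3} = v_{1} — sig = [2:1]

Signatures (|P|; sorted positive RHS coefficients), sorted:
    |P|=2: 5 collections, coeffs (), (), (1), (1), (1)


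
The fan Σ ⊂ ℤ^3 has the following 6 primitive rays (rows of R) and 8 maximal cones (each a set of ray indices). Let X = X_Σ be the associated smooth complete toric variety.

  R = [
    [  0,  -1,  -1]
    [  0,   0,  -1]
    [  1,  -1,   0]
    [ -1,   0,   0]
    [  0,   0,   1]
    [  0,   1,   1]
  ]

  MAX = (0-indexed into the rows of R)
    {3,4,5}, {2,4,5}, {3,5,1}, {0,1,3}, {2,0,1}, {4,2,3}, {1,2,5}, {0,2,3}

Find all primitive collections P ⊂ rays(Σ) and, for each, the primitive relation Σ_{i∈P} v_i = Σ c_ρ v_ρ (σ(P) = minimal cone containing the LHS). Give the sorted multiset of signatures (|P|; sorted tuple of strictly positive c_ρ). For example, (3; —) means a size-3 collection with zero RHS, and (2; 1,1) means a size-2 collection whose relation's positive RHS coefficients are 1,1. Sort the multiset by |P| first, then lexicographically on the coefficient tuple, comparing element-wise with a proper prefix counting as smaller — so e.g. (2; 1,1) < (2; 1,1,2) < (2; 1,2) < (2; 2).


Δ(Σ) — 6 vertices, 5 min non-faces:

  {0,5}:  v_{0} + v_{5} = 0  ⟹  sig = (2; —)
  {1,4}:  v_{1} + v_{4} = 0  ⟹  sig = (2; —)
  {0,4}:  v_{0} + v_{4} = v_{2} + v_{3}  ⟹  sig = (2; 1,1)
  {1,2,3}:  v_{1} + v_{2} + v_{3} = v_{0}  ⟹  sig = (3; 1)
  {2,3,5}:  v_{2} + v_{3} + v_{5} = v_{4}  ⟹  sig = (3; 1)

Signatures (|P|; sorted positive RHS coefficients), sorted:
    (2; —)
    (2; —)
    (2; 1,1)
    (3; 1)
    (3; 1)
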